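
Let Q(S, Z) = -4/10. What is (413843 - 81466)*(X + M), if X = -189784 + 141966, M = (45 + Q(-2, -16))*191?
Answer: -65311083369/5 ≈ -1.3062e+10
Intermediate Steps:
Q(S, Z) = -2/5 (Q(S, Z) = -4*1/10 = -2/5)
M = 42593/5 (M = (45 - 2/5)*191 = (223/5)*191 = 42593/5 ≈ 8518.6)
X = -47818
(413843 - 81466)*(X + M) = (413843 - 81466)*(-47818 + 42593/5) = 332377*(-196497/5) = -65311083369/5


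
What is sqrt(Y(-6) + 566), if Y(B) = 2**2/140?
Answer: sqrt(693385)/35 ≈ 23.791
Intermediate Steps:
Y(B) = 1/35 (Y(B) = 4*(1/140) = 1/35)
sqrt(Y(-6) + 566) = sqrt(1/35 + 566) = sqrt(19811/35) = sqrt(693385)/35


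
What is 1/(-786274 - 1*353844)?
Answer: -1/1140118 ≈ -8.7710e-7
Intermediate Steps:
1/(-786274 - 1*353844) = 1/(-786274 - 353844) = 1/(-1140118) = -1/1140118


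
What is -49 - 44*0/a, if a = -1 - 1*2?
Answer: -49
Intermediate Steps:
a = -3 (a = -1 - 2 = -3)
-49 - 44*0/a = -49 - 44*0/(-3) = -49 - 44*0*(-⅓) = -49 - 44*0 = -49 - 22*0 = -49 + 0 = -49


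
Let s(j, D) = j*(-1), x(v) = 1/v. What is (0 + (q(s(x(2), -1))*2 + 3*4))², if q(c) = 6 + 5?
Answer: 1156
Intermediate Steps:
s(j, D) = -j
q(c) = 11
(0 + (q(s(x(2), -1))*2 + 3*4))² = (0 + (11*2 + 3*4))² = (0 + (22 + 12))² = (0 + 34)² = 34² = 1156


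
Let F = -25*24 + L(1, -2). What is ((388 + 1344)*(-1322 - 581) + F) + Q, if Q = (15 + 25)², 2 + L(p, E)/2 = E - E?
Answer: -3295000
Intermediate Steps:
L(p, E) = -4 (L(p, E) = -4 + 2*(E - E) = -4 + 2*0 = -4 + 0 = -4)
Q = 1600 (Q = 40² = 1600)
F = -604 (F = -25*24 - 4 = -600 - 4 = -604)
((388 + 1344)*(-1322 - 581) + F) + Q = ((388 + 1344)*(-1322 - 581) - 604) + 1600 = (1732*(-1903) - 604) + 1600 = (-3295996 - 604) + 1600 = -3296600 + 1600 = -3295000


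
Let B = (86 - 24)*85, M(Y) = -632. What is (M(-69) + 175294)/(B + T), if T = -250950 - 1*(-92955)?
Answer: -174662/152725 ≈ -1.1436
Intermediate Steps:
B = 5270 (B = 62*85 = 5270)
T = -157995 (T = -250950 + 92955 = -157995)
(M(-69) + 175294)/(B + T) = (-632 + 175294)/(5270 - 157995) = 174662/(-152725) = 174662*(-1/152725) = -174662/152725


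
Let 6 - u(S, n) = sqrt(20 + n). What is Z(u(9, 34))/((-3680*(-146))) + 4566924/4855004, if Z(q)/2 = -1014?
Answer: 152741936163/163031034320 ≈ 0.93689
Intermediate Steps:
u(S, n) = 6 - sqrt(20 + n)
Z(q) = -2028 (Z(q) = 2*(-1014) = -2028)
Z(u(9, 34))/((-3680*(-146))) + 4566924/4855004 = -2028/((-3680*(-146))) + 4566924/4855004 = -2028/537280 + 4566924*(1/4855004) = -2028*1/537280 + 1141731/1213751 = -507/134320 + 1141731/1213751 = 152741936163/163031034320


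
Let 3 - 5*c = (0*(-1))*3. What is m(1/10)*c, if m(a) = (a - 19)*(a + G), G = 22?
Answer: -125307/500 ≈ -250.61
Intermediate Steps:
c = ⅗ (c = ⅗ - 0*(-1)*3/5 = ⅗ - 0*3 = ⅗ - ⅕*0 = ⅗ + 0 = ⅗ ≈ 0.60000)
m(a) = (-19 + a)*(22 + a) (m(a) = (a - 19)*(a + 22) = (-19 + a)*(22 + a))
m(1/10)*c = (-418 + (1/10)² + 3/10)*(⅗) = (-418 + (⅒)² + 3*(⅒))*(⅗) = (-418 + 1/100 + 3/10)*(⅗) = -41769/100*⅗ = -125307/500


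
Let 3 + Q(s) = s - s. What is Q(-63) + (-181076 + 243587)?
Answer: 62508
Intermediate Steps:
Q(s) = -3 (Q(s) = -3 + (s - s) = -3 + 0 = -3)
Q(-63) + (-181076 + 243587) = -3 + (-181076 + 243587) = -3 + 62511 = 62508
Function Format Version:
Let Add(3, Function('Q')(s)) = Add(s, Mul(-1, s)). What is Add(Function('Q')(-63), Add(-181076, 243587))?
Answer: 62508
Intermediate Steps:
Function('Q')(s) = -3 (Function('Q')(s) = Add(-3, Add(s, Mul(-1, s))) = Add(-3, 0) = -3)
Add(Function('Q')(-63), Add(-181076, 243587)) = Add(-3, Add(-181076, 243587)) = Add(-3, 62511) = 62508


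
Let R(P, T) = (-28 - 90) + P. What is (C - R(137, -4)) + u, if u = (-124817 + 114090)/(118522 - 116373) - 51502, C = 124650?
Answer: 157143494/2149 ≈ 73124.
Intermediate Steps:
R(P, T) = -118 + P
u = -110688525/2149 (u = -10727/2149 - 51502 = -110688525/2149 ≈ -51507.)
(C - R(137, -4)) + u = (124650 - (-118 + 137)) - 110688525/2149 = (124650 - 1*19) - 110688525/2149 = (124650 - 19) - 110688525/2149 = 124631 - 110688525/2149 = 157143494/2149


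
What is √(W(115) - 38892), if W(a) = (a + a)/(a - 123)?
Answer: I*√155683/2 ≈ 197.28*I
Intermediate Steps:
W(a) = 2*a/(-123 + a) (W(a) = (2*a)/(-123 + a) = 2*a/(-123 + a))
√(W(115) - 38892) = √(2*115/(-123 + 115) - 38892) = √(2*115/(-8) - 38892) = √(2*115*(-⅛) - 38892) = √(-115/4 - 38892) = √(-155683/4) = I*√155683/2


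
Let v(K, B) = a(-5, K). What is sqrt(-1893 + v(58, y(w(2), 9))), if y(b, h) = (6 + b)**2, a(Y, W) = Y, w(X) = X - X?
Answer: I*sqrt(1898) ≈ 43.566*I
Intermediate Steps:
w(X) = 0
v(K, B) = -5
sqrt(-1893 + v(58, y(w(2), 9))) = sqrt(-1893 - 5) = sqrt(-1898) = I*sqrt(1898)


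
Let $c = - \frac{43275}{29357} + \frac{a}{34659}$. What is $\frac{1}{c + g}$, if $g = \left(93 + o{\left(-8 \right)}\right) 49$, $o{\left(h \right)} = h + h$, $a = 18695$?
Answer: $\frac{1017484263}{3838017085189} \approx 0.00026511$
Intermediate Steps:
$o{\left(h \right)} = 2 h$
$c = - \frac{951039110}{1017484263}$ ($c = - \frac{43275}{29357} + \frac{18695}{34659} = - \frac{951039110}{1017484263} \approx -0.9347$)
$g = 3773$ ($g = \left(93 + 2 \left(-8\right)\right) 49 = \left(93 - 16\right) 49 = 77 \cdot 49 = 3773$)
$\frac{1}{c + g} = \frac{1}{- \frac{951039110}{1017484263} + 3773} = \frac{1}{\frac{3838017085189}{1017484263}} = \frac{1017484263}{3838017085189}$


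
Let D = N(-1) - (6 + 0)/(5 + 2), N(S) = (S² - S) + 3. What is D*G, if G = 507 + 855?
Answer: 39498/7 ≈ 5642.6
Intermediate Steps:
N(S) = 3 + S² - S
G = 1362
D = 29/7 (D = (3 + (-1)² - 1*(-1)) - (6 + 0)/(5 + 2) = (3 + 1 + 1) - 6/7 = 5 - 6/7 = 29/7 ≈ 4.1429)
D*G = (29/7)*1362 = 39498/7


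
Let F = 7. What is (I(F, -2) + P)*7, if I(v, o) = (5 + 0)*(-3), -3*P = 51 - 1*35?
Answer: -427/3 ≈ -142.33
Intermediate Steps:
P = -16/3 (P = -(51 - 1*35)/3 = -(51 - 35)/3 = -⅓*16 = -16/3 ≈ -5.3333)
I(v, o) = -15 (I(v, o) = 5*(-3) = -15)
(I(F, -2) + P)*7 = (-15 - 16/3)*7 = -61/3*7 = -427/3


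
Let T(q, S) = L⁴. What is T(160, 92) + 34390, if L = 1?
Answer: 34391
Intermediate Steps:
T(q, S) = 1 (T(q, S) = 1⁴ = 1)
T(160, 92) + 34390 = 1 + 34390 = 34391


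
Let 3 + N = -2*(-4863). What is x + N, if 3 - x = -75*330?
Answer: 34476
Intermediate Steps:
x = 24753 (x = 3 - (-75)*330 = 3 - 1*(-24750) = 3 + 24750 = 24753)
N = 9723 (N = -3 - 2*(-4863) = -3 + 9726 = 9723)
x + N = 24753 + 9723 = 34476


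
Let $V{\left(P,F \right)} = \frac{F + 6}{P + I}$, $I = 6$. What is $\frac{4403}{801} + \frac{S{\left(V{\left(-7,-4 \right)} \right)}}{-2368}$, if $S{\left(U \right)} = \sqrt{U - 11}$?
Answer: $\frac{4403}{801} - \frac{i \sqrt{13}}{2368} \approx 5.4969 - 0.0015226 i$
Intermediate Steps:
$V{\left(P,F \right)} = \frac{6 + F}{6 + P}$ ($V{\left(P,F \right)} = \frac{F + 6}{P + 6} = \frac{6 + F}{6 + P}$)
$S{\left(U \right)} = \sqrt{-11 + U}$
$\frac{4403}{801} + \frac{S{\left(V{\left(-7,-4 \right)} \right)}}{-2368} = \frac{4403}{801} + \frac{\sqrt{-11 + \frac{6 - 4}{6 - 7}}}{-2368} = 4403 \cdot \frac{1}{801} + \sqrt{-11 + \frac{1}{-1} \cdot 2} \left(- \frac{1}{2368}\right) = \frac{4403}{801} + \sqrt{-11 - 2} \left(- \frac{1}{2368}\right) = \frac{4403}{801} + \sqrt{-13} \left(- \frac{1}{2368}\right) = \frac{4403}{801} + i \sqrt{13} \left(- \frac{1}{2368}\right) = \frac{4403}{801} - \frac{i \sqrt{13}}{2368}$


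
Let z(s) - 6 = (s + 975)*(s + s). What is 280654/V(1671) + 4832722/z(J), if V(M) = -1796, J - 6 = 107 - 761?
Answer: -31904201189/190279914 ≈ -167.67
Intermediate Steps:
J = -648 (J = 6 + (107 - 761) = 6 - 654 = -648)
z(s) = 6 + 2*s*(975 + s) (z(s) = 6 + (s + 975)*(s + s) = 6 + (975 + s)*(2*s) = 6 + 2*s*(975 + s))
280654/V(1671) + 4832722/z(J) = 280654/(-1796) + 4832722/(6 + 2*(-648)² + 1950*(-648)) = 280654*(-1/1796) + 4832722/(6 + 2*419904 - 1263600) = -140327/898 + 4832722/(6 + 839808 - 1263600) = -140327/898 + 4832722/(-423786) = -140327/898 + 4832722*(-1/423786) = -140327/898 - 2416361/211893 = -31904201189/190279914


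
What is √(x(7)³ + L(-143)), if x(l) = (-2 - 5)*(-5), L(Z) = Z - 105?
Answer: √42627 ≈ 206.46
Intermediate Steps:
L(Z) = -105 + Z
x(l) = 35 (x(l) = -7*(-5) = 35)
√(x(7)³ + L(-143)) = √(35³ + (-105 - 143)) = √(42875 - 248) = √42627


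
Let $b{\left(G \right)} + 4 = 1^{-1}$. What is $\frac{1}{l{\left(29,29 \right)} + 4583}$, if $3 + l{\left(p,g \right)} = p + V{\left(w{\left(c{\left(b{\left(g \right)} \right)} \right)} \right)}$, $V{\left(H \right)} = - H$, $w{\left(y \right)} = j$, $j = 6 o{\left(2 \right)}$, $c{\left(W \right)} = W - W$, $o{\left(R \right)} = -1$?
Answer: $\frac{1}{4615} \approx 0.00021668$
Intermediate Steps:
$b{\left(G \right)} = -3$ ($b{\left(G \right)} = -4 + 1^{-1} = -4 + 1 = -3$)
$c{\left(W \right)} = 0$
$j = -6$ ($j = 6 \left(-1\right) = -6$)
$w{\left(y \right)} = -6$
$l{\left(p,g \right)} = 3 + p$ ($l{\left(p,g \right)} = -3 + \left(p - -6\right) = -3 + \left(p + 6\right) = -3 + \left(6 + p\right) = 3 + p$)
$\frac{1}{l{\left(29,29 \right)} + 4583} = \frac{1}{\left(3 + 29\right) + 4583} = \frac{1}{32 + 4583} = \frac{1}{4615}$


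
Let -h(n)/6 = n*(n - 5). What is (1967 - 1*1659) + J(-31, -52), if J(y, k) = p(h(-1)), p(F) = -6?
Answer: 302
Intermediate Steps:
h(n) = -6*n*(-5 + n) (h(n) = -6*n*(n - 5) = -6*n*(-5 + n))
J(y, k) = -6
(1967 - 1*1659) + J(-31, -52) = (1967 - 1*1659) - 6 = (1967 - 1659) - 6 = 308 - 6 = 302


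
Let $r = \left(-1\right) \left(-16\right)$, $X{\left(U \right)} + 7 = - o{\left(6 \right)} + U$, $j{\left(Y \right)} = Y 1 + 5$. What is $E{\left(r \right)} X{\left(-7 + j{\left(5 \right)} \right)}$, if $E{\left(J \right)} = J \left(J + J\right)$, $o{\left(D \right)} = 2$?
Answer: $-3072$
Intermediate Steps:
$j{\left(Y \right)} = 5 + Y$ ($j{\left(Y \right)} = Y + 5 = 5 + Y$)
$X{\left(U \right)} = -9 + U$ ($X{\left(U \right)} = -7 + \left(\left(-1\right) 2 + U\right) = -7 + \left(-2 + U\right) = -9 + U$)
$r = 16$
$E{\left(J \right)} = 2 J^{2}$ ($E{\left(J \right)} = J 2 J = 2 J^{2}$)
$E{\left(r \right)} X{\left(-7 + j{\left(5 \right)} \right)} = 2 \cdot 16^{2} \left(-9 + \left(-7 + \left(5 + 5\right)\right)\right) = 2 \cdot 256 \left(-9 + \left(-7 + 10\right)\right) = 512 \left(-9 + 3\right) = 512 \left(-6\right) = -3072$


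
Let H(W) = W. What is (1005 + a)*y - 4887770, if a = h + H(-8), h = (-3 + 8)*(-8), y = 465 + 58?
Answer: -4387259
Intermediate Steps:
y = 523
h = -40 (h = 5*(-8) = -40)
a = -48 (a = -40 - 8 = -48)
(1005 + a)*y - 4887770 = (1005 - 48)*523 - 4887770 = 957*523 - 4887770 = 500511 - 4887770 = -4387259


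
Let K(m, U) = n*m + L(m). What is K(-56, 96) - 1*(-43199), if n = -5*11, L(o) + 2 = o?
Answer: 46221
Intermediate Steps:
L(o) = -2 + o
n = -55
K(m, U) = -2 - 54*m (K(m, U) = -55*m + (-2 + m) = -2 - 54*m)
K(-56, 96) - 1*(-43199) = (-2 - 54*(-56)) - 1*(-43199) = (-2 + 3024) + 43199 = 3022 + 43199 = 46221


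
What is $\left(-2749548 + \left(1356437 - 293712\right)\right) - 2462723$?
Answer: $-4149546$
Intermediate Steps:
$\left(-2749548 + \left(1356437 - 293712\right)\right) - 2462723 = \left(-2749548 + 1062725\right) - 2462723 = -1686823 - 2462723 = -4149546$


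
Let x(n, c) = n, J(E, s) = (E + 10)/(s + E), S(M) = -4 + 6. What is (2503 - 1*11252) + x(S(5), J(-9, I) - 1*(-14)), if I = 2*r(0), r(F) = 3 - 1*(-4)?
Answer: -8747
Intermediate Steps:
r(F) = 7 (r(F) = 3 + 4 = 7)
I = 14 (I = 2*7 = 14)
S(M) = 2
J(E, s) = (10 + E)/(E + s)
(2503 - 1*11252) + x(S(5), J(-9, I) - 1*(-14)) = (2503 - 1*11252) + 2 = (2503 - 11252) + 2 = -8749 + 2 = -8747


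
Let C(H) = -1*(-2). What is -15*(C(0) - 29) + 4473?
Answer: 4878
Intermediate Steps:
C(H) = 2
-15*(C(0) - 29) + 4473 = -15*(2 - 29) + 4473 = -15*(-27) + 4473 = 405 + 4473 = 4878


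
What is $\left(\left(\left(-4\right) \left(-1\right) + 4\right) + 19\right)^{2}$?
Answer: $729$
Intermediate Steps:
$\left(\left(\left(-4\right) \left(-1\right) + 4\right) + 19\right)^{2} = \left(\left(4 + 4\right) + 19\right)^{2} = \left(8 + 19\right)^{2} = 27^{2} = 729$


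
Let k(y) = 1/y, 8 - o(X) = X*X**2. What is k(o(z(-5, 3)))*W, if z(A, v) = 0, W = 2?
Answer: 1/4 ≈ 0.25000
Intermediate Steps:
o(X) = 8 - X**3 (o(X) = 8 - X*X**2 = 8 - X**3)
k(o(z(-5, 3)))*W = 2/(8 - 1*0**3) = 2/(8 - 1*0) = 2/(8 + 0) = 2/8 = (1/8)*2 = 1/4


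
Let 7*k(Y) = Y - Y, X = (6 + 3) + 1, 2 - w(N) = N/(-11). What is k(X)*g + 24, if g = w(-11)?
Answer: 24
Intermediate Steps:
w(N) = 2 + N/11 (w(N) = 2 - N/(-11) = 2 - N*(-1)/11 = 2 - (-1)*N/11 = 2 + N/11)
g = 1 (g = 2 + (1/11)*(-11) = 2 - 1 = 1)
X = 10 (X = 9 + 1 = 10)
k(Y) = 0 (k(Y) = (Y - Y)/7 = (⅐)*0 = 0)
k(X)*g + 24 = 0*1 + 24 = 0 + 24 = 24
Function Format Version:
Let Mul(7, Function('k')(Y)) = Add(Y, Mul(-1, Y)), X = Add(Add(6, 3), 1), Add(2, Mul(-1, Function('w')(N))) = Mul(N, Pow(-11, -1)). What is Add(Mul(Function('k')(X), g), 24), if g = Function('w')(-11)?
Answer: 24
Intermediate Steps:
Function('w')(N) = Add(2, Mul(Rational(1, 11), N)) (Function('w')(N) = Add(2, Mul(-1, Mul(N, Pow(-11, -1)))) = Add(2, Mul(-1, Mul(N, Rational(-1, 11)))) = Add(2, Mul(-1, Mul(Rational(-1, 11), N))) = Add(2, Mul(Rational(1, 11), N)))
g = 1 (g = Add(2, Mul(Rational(1, 11), -11)) = Add(2, -1) = 1)
X = 10 (X = Add(9, 1) = 10)
Function('k')(Y) = 0 (Function('k')(Y) = Mul(Rational(1, 7), Add(Y, Mul(-1, Y))) = Mul(Rational(1, 7), 0) = 0)
Add(Mul(Function('k')(X), g), 24) = Add(Mul(0, 1), 24) = Add(0, 24) = 24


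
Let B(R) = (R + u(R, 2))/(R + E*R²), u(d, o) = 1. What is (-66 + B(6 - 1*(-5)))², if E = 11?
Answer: 1960718400/450241 ≈ 4354.8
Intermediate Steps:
B(R) = (1 + R)/(R + 11*R²) (B(R) = (R + 1)/(R + 11*R²) = (1 + R)/(R + 11*R²))
(-66 + B(6 - 1*(-5)))² = (-66 + (1 + (6 - 1*(-5)))/((6 - 1*(-5))*(1 + 11*(6 - 1*(-5)))))² = (-66 + (1 + (6 + 5))/((6 + 5)*(1 + 11*(6 + 5))))² = (-66 + (1 + 11)/(11*(1 + 11*11)))² = (-66 + (1/11)*12/(1 + 121))² = (-66 + (1/11)*12/122)² = (-66 + (1/11)*(1/122)*12)² = (-66 + 6/671)² = (-44280/671)² = 1960718400/450241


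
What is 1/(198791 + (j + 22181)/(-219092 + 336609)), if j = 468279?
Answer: 117517/23361812407 ≈ 5.0303e-6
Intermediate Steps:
1/(198791 + (j + 22181)/(-219092 + 336609)) = 1/(198791 + (468279 + 22181)/(-219092 + 336609)) = 1/(198791 + 490460/117517) = 1/(23361812407/117517) = 117517/23361812407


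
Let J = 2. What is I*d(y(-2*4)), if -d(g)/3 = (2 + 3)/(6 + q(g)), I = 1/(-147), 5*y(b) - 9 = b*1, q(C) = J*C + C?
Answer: 25/1617 ≈ 0.015461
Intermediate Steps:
q(C) = 3*C (q(C) = 2*C + C = 3*C)
y(b) = 9/5 + b/5 (y(b) = 9/5 + (b*1)/5 = 9/5 + b/5)
I = -1/147 ≈ -0.0068027
d(g) = -15/(6 + 3*g) (d(g) = -3*(2 + 3)/(6 + 3*g) = -15/(6 + 3*g))
I*d(y(-2*4)) = -(-5)/(147*(2 + (9/5 + (-2*4)/5))) = -(-5)/(147*(2 + (9/5 + (1/5)*(-8)))) = -(-5)/(147*(2 + (9/5 - 8/5))) = -(-5)/(147*(2 + 1/5)) = -(-5)/(147*11/5) = -(-5)*5/(147*11) = -1/147*(-25/11) = 25/1617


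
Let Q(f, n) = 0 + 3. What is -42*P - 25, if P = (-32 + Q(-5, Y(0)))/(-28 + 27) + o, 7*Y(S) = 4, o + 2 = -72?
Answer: 1865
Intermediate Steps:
o = -74 (o = -2 - 72 = -74)
Y(S) = 4/7 (Y(S) = (⅐)*4 = 4/7)
Q(f, n) = 3
P = -45 (P = (-32 + 3)/(-28 + 27) - 74 = -29/(-1) - 74 = -29*(-1) - 74 = 29 - 74 = -45)
-42*P - 25 = -42*(-45) - 25 = 1890 - 25 = 1865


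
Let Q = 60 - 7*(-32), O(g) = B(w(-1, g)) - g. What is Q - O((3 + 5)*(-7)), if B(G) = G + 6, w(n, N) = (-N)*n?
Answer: 278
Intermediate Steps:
w(n, N) = -N*n
B(G) = 6 + G
O(g) = 6 (O(g) = (6 - 1*g*(-1)) - g = (6 + g) - g = 6)
Q = 284 (Q = 60 + 224 = 284)
Q - O((3 + 5)*(-7)) = 284 - 1*6 = 284 - 6 = 278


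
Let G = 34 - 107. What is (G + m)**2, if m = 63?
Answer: 100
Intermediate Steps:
G = -73
(G + m)**2 = (-73 + 63)**2 = (-10)**2 = 100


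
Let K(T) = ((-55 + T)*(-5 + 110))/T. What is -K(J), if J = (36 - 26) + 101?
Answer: -1960/37 ≈ -52.973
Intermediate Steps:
J = 111 (J = 10 + 101 = 111)
K(T) = (-5775 + 105*T)/T (K(T) = ((-55 + T)*105)/T = (-5775 + 105*T)/T)
-K(J) = -(105 - 5775/111) = -(105 - 5775*1/111) = -(105 - 1925/37) = -1*1960/37 = -1960/37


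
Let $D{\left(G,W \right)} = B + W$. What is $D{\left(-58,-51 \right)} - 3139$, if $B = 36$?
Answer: $-3154$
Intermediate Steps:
$D{\left(G,W \right)} = 36 + W$
$D{\left(-58,-51 \right)} - 3139 = \left(36 - 51\right) - 3139 = -15 - 3139 = -3154$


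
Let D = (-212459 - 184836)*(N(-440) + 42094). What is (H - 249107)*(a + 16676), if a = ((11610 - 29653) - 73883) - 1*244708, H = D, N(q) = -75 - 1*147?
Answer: 5322752608055426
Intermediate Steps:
N(q) = -222 (N(q) = -75 - 147 = -222)
D = -16635536240 (D = (-212459 - 184836)*(-222 + 42094) = -397295*41872 = -16635536240)
H = -16635536240
a = -336634 (a = (-18043 - 73883) - 244708 = -91926 - 244708 = -336634)
(H - 249107)*(a + 16676) = (-16635536240 - 249107)*(-336634 + 16676) = -16635785347*(-319958) = 5322752608055426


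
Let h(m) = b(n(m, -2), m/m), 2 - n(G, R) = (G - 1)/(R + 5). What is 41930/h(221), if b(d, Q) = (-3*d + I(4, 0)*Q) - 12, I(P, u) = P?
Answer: 20965/103 ≈ 203.54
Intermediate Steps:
n(G, R) = 2 - (-1 + G)/(5 + R) (n(G, R) = 2 - (G - 1)/(R + 5) = 2 - (-1 + G)/(5 + R))
b(d, Q) = -12 - 3*d + 4*Q (b(d, Q) = (-3*d + 4*Q) - 12 = -12 - 3*d + 4*Q)
h(m) = -15 + m (h(m) = -12 - 3*(11 - m + 2*(-2))/(5 - 2) + 4*(m/m) = -12 - 3*(11 - m - 4)/3 + 4*1 = -12 - (7 - m) + 4 = -12 - 3*(7/3 - m/3) + 4 = -12 + (-7 + m) + 4 = -15 + m)
41930/h(221) = 41930/(-15 + 221) = 41930/206 = 41930*(1/206) = 20965/103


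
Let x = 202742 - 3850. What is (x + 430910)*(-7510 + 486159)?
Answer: 301454097498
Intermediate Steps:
x = 198892
(x + 430910)*(-7510 + 486159) = (198892 + 430910)*(-7510 + 486159) = 629802*478649 = 301454097498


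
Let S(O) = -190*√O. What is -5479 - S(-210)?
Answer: -5479 + 190*I*√210 ≈ -5479.0 + 2753.4*I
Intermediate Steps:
-5479 - S(-210) = -5479 - (-190)*√(-210) = -5479 - (-190)*I*√210 = -5479 + 190*I*√210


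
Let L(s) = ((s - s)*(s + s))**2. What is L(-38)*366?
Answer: 0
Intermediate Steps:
L(s) = 0 (L(s) = (0*(2*s))**2 = 0**2 = 0)
L(-38)*366 = 0*366 = 0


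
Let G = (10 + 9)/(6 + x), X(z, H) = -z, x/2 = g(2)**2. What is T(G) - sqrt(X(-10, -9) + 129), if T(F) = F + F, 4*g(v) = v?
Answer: 76/13 - sqrt(139) ≈ -5.9437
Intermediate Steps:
g(v) = v/4
x = 1/2 (x = 2*((1/4)*2)**2 = 2*(1/2)**2 = 2*(1/4) = 1/2 ≈ 0.50000)
G = 38/13 (G = (10 + 9)/(6 + 1/2) = 19/(13/2) = 19*(2/13) = 38/13 ≈ 2.9231)
T(F) = 2*F
T(G) - sqrt(X(-10, -9) + 129) = 2*(38/13) - sqrt(-1*(-10) + 129) = 76/13 - sqrt(10 + 129) = 76/13 - sqrt(139)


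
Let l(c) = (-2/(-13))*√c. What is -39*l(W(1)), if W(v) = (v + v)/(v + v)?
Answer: -6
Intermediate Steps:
W(v) = 1 (W(v) = (2*v)/((2*v)) = (2*v)*(1/(2*v)) = 1)
l(c) = 2*√c/13 (l(c) = (-2*(-1/13))*√c = 2*√c/13)
-39*l(W(1)) = -6*√1 = -6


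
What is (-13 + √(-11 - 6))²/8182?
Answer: (13 - I*√17)²/8182 ≈ 0.018577 - 0.013102*I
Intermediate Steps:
(-13 + √(-11 - 6))²/8182 = (-13 + √(-17))²*(1/8182) = (-13 + I*√17)²*(1/8182) = (-13 + I*√17)²/8182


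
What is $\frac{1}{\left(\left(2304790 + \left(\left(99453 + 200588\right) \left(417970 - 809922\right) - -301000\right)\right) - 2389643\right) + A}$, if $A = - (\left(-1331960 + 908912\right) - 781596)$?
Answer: $- \frac{1}{117600249241} \approx -8.5034 \cdot 10^{-12}$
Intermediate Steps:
$A = 1204644$ ($A = - (-423048 - 781596) = \left(-1\right) \left(-1204644\right) = 1204644$)
$\frac{1}{\left(\left(2304790 + \left(\left(99453 + 200588\right) \left(417970 - 809922\right) - -301000\right)\right) - 2389643\right) + A} = \frac{1}{\left(\left(2304790 + \left(\left(99453 + 200588\right) \left(417970 - 809922\right) - -301000\right)\right) - 2389643\right) + 1204644} = \frac{1}{\left(\left(2304790 + \left(300041 \left(-391952\right) + 301000\right)\right) - 2389643\right) + 1204644} = \frac{1}{\left(\left(2304790 + \left(-117601670032 + 301000\right)\right) - 2389643\right) + 1204644} = \frac{1}{\left(\left(2304790 - 117601369032\right) - 2389643\right) + 1204644} = \frac{1}{\left(-117599064242 - 2389643\right) + 1204644} = \frac{1}{-117601453885 + 1204644} = \frac{1}{-117600249241} = - \frac{1}{117600249241}$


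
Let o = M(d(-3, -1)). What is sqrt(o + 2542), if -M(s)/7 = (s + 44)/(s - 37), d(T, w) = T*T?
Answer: sqrt(10221)/2 ≈ 50.549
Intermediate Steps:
d(T, w) = T**2
M(s) = -7*(44 + s)/(-37 + s) (M(s) = -7*(s + 44)/(s - 37) = -7*(44 + s)/(-37 + s))
o = 53/4 (o = 7*(-44 - 1*(-3)**2)/(-37 + (-3)**2) = 7*(-44 - 1*9)/(-37 + 9) = 7*(-44 - 9)/(-28) = 7*(-1/28)*(-53) = 53/4 ≈ 13.250)
sqrt(o + 2542) = sqrt(53/4 + 2542) = sqrt(10221/4) = sqrt(10221)/2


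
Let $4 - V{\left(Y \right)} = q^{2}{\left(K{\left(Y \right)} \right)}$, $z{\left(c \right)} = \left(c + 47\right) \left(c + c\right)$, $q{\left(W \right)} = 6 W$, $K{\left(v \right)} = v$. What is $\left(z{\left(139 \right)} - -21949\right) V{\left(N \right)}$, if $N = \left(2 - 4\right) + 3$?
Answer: $-2357024$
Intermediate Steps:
$N = 1$ ($N = \left(2 - 4\right) + 3 = -2 + 3 = 1$)
$z{\left(c \right)} = 2 c \left(47 + c\right)$ ($z{\left(c \right)} = \left(47 + c\right) 2 c = 2 c \left(47 + c\right)$)
$V{\left(Y \right)} = 4 - 36 Y^{2}$ ($V{\left(Y \right)} = 4 - \left(6 Y\right)^{2} = 4 - 36 Y^{2}$)
$\left(z{\left(139 \right)} - -21949\right) V{\left(N \right)} = \left(2 \cdot 139 \left(47 + 139\right) - -21949\right) \left(4 - 36 \cdot 1^{2}\right) = \left(2 \cdot 139 \cdot 186 + 21949\right) \left(4 - 36\right) = \left(51708 + 21949\right) \left(4 - 36\right) = 73657 \left(-32\right) = -2357024$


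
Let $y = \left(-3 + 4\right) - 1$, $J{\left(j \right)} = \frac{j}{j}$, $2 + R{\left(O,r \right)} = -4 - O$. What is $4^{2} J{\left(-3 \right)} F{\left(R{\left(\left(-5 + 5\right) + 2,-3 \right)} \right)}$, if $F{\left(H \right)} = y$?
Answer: $0$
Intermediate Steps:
$R{\left(O,r \right)} = -6 - O$ ($R{\left(O,r \right)} = -2 - \left(4 + O\right) = -6 - O$)
$J{\left(j \right)} = 1$
$y = 0$ ($y = 1 - 1 = 0$)
$F{\left(H \right)} = 0$
$4^{2} J{\left(-3 \right)} F{\left(R{\left(\left(-5 + 5\right) + 2,-3 \right)} \right)} = 4^{2} \cdot 1 \cdot 0 = 16 \cdot 1 \cdot 0 = 16 \cdot 0 = 0$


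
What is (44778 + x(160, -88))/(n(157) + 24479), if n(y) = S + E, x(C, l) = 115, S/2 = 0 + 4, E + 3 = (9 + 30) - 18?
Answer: 44893/24505 ≈ 1.8320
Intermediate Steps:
E = 18 (E = -3 + ((9 + 30) - 18) = -3 + (39 - 18) = -3 + 21 = 18)
S = 8 (S = 2*(0 + 4) = 2*4 = 8)
n(y) = 26 (n(y) = 8 + 18 = 26)
(44778 + x(160, -88))/(n(157) + 24479) = (44778 + 115)/(26 + 24479) = 44893/24505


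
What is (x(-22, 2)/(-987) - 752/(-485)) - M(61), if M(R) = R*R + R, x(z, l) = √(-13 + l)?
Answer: -1833518/485 - I*√11/987 ≈ -3780.4 - 0.0033603*I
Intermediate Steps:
M(R) = R + R² (M(R) = R² + R = R + R²)
(x(-22, 2)/(-987) - 752/(-485)) - M(61) = (√(-13 + 2)/(-987) - 752/(-485)) - 61*(1 + 61) = (√(-11)*(-1/987) - 752*(-1/485)) - 61*62 = ((I*√11)*(-1/987) + 752/485) - 1*3782 = (-I*√11/987 + 752/485) - 3782 = (752/485 - I*√11/987) - 3782 = -1833518/485 - I*√11/987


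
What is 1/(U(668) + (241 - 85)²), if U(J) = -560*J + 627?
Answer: -1/349117 ≈ -2.8644e-6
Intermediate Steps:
U(J) = 627 - 560*J
1/(U(668) + (241 - 85)²) = 1/((627 - 560*668) + (241 - 85)²) = 1/((627 - 374080) + 156²) = 1/(-373453 + 24336) = 1/(-349117) = -1/349117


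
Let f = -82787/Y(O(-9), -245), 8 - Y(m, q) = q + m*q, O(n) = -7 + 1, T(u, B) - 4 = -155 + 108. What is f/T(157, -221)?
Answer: -82787/52331 ≈ -1.5820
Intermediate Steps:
T(u, B) = -43 (T(u, B) = 4 + (-155 + 108) = 4 - 47 = -43)
O(n) = -6
Y(m, q) = 8 - q - m*q (Y(m, q) = 8 - (q + m*q) = 8 + (-q - m*q) = 8 - q - m*q)
f = 82787/1217 (f = -82787/(8 - 1*(-245) - 1*(-6)*(-245)) = -82787/(8 + 245 - 1470) = -82787/(-1217) = -82787*(-1/1217) = 82787/1217 ≈ 68.026)
f/T(157, -221) = (82787/1217)/(-43) = (82787/1217)*(-1/43) = -82787/52331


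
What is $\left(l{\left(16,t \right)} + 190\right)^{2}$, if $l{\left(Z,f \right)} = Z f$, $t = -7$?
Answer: $6084$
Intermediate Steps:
$\left(l{\left(16,t \right)} + 190\right)^{2} = \left(16 \left(-7\right) + 190\right)^{2} = \left(-112 + 190\right)^{2} = 78^{2} = 6084$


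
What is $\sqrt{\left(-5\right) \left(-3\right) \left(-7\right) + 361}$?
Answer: $16$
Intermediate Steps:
$\sqrt{\left(-5\right) \left(-3\right) \left(-7\right) + 361} = \sqrt{15 \left(-7\right) + 361} = \sqrt{-105 + 361} = \sqrt{256} = 16$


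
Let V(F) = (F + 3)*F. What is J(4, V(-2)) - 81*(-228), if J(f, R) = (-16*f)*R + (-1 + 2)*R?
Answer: 18594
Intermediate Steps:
V(F) = F*(3 + F) (V(F) = (3 + F)*F = F*(3 + F))
J(f, R) = R - 16*R*f (J(f, R) = -16*R*f + 1*R = -16*R*f + R = R - 16*R*f)
J(4, V(-2)) - 81*(-228) = (-2*(3 - 2))*(1 - 16*4) - 81*(-228) = (-2*1)*(1 - 64) + 18468 = -2*(-63) + 18468 = 126 + 18468 = 18594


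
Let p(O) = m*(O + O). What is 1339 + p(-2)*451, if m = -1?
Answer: 3143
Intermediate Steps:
p(O) = -2*O (p(O) = -(O + O) = -2*O)
1339 + p(-2)*451 = 1339 - 2*(-2)*451 = 1339 + 4*451 = 1339 + 1804 = 3143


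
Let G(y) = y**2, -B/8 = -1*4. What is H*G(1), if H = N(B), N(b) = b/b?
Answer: 1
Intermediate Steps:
B = 32 (B = -(-8)*4 = -8*(-4) = 32)
N(b) = 1
H = 1
H*G(1) = 1*1**2 = 1*1 = 1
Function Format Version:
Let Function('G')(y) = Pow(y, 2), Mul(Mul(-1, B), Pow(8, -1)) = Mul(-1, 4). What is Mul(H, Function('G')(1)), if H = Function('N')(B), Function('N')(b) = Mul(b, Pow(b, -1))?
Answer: 1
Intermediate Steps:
B = 32 (B = Mul(-8, Mul(-1, 4)) = Mul(-8, -4) = 32)
Function('N')(b) = 1
H = 1
Mul(H, Function('G')(1)) = Mul(1, Pow(1, 2)) = Mul(1, 1) = 1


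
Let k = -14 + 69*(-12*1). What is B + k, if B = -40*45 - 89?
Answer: -2731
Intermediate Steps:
B = -1889 (B = -1800 - 89 = -1889)
k = -842 (k = -14 + 69*(-12) = -14 - 828 = -842)
B + k = -1889 - 842 = -2731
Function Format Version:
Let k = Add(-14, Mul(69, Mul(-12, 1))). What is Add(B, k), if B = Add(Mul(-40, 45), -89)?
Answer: -2731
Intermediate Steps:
B = -1889 (B = Add(-1800, -89) = -1889)
k = -842 (k = Add(-14, Mul(69, -12)) = Add(-14, -828) = -842)
Add(B, k) = Add(-1889, -842) = -2731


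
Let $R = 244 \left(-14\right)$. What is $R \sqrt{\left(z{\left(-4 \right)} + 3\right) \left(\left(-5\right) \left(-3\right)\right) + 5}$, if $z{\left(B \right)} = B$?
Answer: $- 3416 i \sqrt{10} \approx - 10802.0 i$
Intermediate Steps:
$R = -3416$
$R \sqrt{\left(z{\left(-4 \right)} + 3\right) \left(\left(-5\right) \left(-3\right)\right) + 5} = - 3416 \sqrt{\left(-4 + 3\right) \left(\left(-5\right) \left(-3\right)\right) + 5} = - 3416 \sqrt{\left(-1\right) 15 + 5} = - 3416 \sqrt{-15 + 5} = - 3416 \sqrt{-10} = - 3416 i \sqrt{10}$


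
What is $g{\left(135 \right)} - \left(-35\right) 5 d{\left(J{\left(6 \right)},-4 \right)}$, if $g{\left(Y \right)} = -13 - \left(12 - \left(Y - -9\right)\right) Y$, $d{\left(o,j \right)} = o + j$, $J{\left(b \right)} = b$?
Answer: $18157$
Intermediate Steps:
$d{\left(o,j \right)} = j + o$
$g{\left(Y \right)} = -13 - Y \left(3 - Y\right)$ ($g{\left(Y \right)} = -13 - \left(12 - \left(Y + 9\right)\right) Y = -13 - \left(12 - \left(9 + Y\right)\right) Y = -13 - \left(3 - Y\right) Y = -13 - Y \left(3 - Y\right)$)
$g{\left(135 \right)} - \left(-35\right) 5 d{\left(J{\left(6 \right)},-4 \right)} = \left(-13 + 135^{2} - 405\right) - \left(-35\right) 5 \left(-4 + 6\right) = \left(-13 + 18225 - 405\right) - \left(-175\right) 2 = 17807 - -350 = 17807 + 350 = 18157$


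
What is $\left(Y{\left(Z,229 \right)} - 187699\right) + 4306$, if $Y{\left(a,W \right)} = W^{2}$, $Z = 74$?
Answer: $-130952$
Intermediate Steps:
$\left(Y{\left(Z,229 \right)} - 187699\right) + 4306 = \left(229^{2} - 187699\right) + 4306 = \left(52441 - 187699\right) + 4306 = -135258 + 4306 = -130952$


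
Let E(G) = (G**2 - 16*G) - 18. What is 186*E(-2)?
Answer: 3348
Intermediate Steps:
E(G) = -18 + G**2 - 16*G
186*E(-2) = 186*(-18 + (-2)**2 - 16*(-2)) = 186*(-18 + 4 + 32) = 186*18 = 3348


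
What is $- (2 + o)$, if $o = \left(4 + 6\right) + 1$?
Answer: $-13$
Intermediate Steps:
$o = 11$ ($o = 10 + 1 = 11$)
$- (2 + o) = - (2 + 11) = \left(-1\right) 13 = -13$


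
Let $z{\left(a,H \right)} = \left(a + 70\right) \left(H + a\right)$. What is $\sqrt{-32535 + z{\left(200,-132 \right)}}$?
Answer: $45 i \sqrt{7} \approx 119.06 i$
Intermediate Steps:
$z{\left(a,H \right)} = \left(70 + a\right) \left(H + a\right)$
$\sqrt{-32535 + z{\left(200,-132 \right)}} = \sqrt{-32535 + \left(200^{2} + 70 \left(-132\right) + 70 \cdot 200 - 26400\right)} = \sqrt{-32535 + \left(40000 - 9240 + 14000 - 26400\right)} = \sqrt{-32535 + 18360} = \sqrt{-14175} = 45 i \sqrt{7}$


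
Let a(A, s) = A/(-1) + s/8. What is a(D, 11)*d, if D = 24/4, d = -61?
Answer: 2257/8 ≈ 282.13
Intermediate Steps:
D = 6 (D = 24*(¼) = 6)
a(A, s) = -A + s/8 (a(A, s) = A*(-1) + s*(⅛) = -A + s/8)
a(D, 11)*d = (-1*6 + (⅛)*11)*(-61) = (-6 + 11/8)*(-61) = -37/8*(-61) = 2257/8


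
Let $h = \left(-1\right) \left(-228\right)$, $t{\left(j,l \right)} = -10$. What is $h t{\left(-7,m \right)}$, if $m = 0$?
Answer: $-2280$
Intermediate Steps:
$h = 228$
$h t{\left(-7,m \right)} = 228 \left(-10\right) = -2280$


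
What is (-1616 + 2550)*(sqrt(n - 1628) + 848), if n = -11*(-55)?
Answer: 792032 + 934*I*sqrt(1023) ≈ 7.9203e+5 + 29873.0*I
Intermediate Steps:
n = 605
(-1616 + 2550)*(sqrt(n - 1628) + 848) = (-1616 + 2550)*(sqrt(605 - 1628) + 848) = 934*(sqrt(-1023) + 848) = 934*(I*sqrt(1023) + 848) = 934*(848 + I*sqrt(1023)) = 792032 + 934*I*sqrt(1023)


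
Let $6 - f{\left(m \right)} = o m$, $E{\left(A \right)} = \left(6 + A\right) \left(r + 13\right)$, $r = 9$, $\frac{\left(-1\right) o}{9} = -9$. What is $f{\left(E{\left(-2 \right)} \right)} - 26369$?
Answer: $-33491$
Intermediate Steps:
$o = 81$ ($o = \left(-9\right) \left(-9\right) = 81$)
$E{\left(A \right)} = 132 + 22 A$ ($E{\left(A \right)} = \left(6 + A\right) \left(9 + 13\right) = \left(6 + A\right) 22 = 132 + 22 A$)
$f{\left(m \right)} = 6 - 81 m$
$f{\left(E{\left(-2 \right)} \right)} - 26369 = \left(6 - 81 \left(132 + 22 \left(-2\right)\right)\right) - 26369 = \left(6 - 81 \left(132 - 44\right)\right) - 26369 = \left(6 - 7128\right) - 26369 = -7122 - 26369 = -33491$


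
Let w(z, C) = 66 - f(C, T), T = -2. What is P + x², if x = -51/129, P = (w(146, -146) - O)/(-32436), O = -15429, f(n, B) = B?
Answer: -19279949/59974164 ≈ -0.32147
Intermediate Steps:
w(z, C) = 68 (w(z, C) = 66 - 1*(-2) = 66 + 2 = 68)
P = -15497/32436 (P = (68 - 1*(-15429))/(-32436) = (68 + 15429)*(-1/32436) = 15497*(-1/32436) = -15497/32436 ≈ -0.47777)
x = -17/43 (x = -51*1/129 = -17/43 ≈ -0.39535)
P + x² = -15497/32436 + (-17/43)² = -15497/32436 + 289/1849 = -19279949/59974164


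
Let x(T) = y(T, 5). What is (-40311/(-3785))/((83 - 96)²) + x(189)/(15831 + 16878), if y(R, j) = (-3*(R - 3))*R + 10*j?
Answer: -66109834481/20922802485 ≈ -3.1597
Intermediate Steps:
y(R, j) = 10*j + R*(9 - 3*R) (y(R, j) = (-3*(-3 + R))*R + 10*j = (9 - 3*R)*R + 10*j = R*(9 - 3*R) + 10*j = 10*j + R*(9 - 3*R))
x(T) = 50 - 3*T² + 9*T (x(T) = -3*T² + 9*T + 10*5 = -3*T² + 9*T + 50 = 50 - 3*T² + 9*T)
(-40311/(-3785))/((83 - 96)²) + x(189)/(15831 + 16878) = (-40311/(-3785))/((83 - 96)²) + (50 - 3*189² + 9*189)/(15831 + 16878) = (-40311*(-1/3785))/((-13)²) + (50 - 3*35721 + 1701)/32709 = (40311/3785)/169 + (50 - 107163 + 1701)*(1/32709) = (40311/3785)*(1/169) - 105412*1/32709 = 40311/639665 - 105412/32709 = -66109834481/20922802485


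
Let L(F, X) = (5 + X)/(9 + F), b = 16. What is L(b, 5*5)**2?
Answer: 36/25 ≈ 1.4400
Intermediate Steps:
L(F, X) = (5 + X)/(9 + F)
L(b, 5*5)**2 = ((5 + 5*5)/(9 + 16))**2 = ((5 + 25)/25)**2 = ((1/25)*30)**2 = (6/5)**2 = 36/25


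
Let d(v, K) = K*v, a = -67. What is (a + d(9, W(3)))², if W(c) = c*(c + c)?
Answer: 9025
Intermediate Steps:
W(c) = 2*c² (W(c) = c*(2*c) = 2*c²)
(a + d(9, W(3)))² = (-67 + (2*3²)*9)² = (-67 + (2*9)*9)² = (-67 + 18*9)² = (-67 + 162)² = 95² = 9025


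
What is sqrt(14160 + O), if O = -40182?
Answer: I*sqrt(26022) ≈ 161.31*I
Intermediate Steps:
sqrt(14160 + O) = sqrt(14160 - 40182) = sqrt(-26022) = I*sqrt(26022)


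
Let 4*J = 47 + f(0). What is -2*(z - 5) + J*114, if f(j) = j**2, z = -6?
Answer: 2723/2 ≈ 1361.5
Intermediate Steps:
J = 47/4 (J = (47 + 0**2)/4 = (47 + 0)/4 = (1/4)*47 = 47/4 ≈ 11.750)
-2*(z - 5) + J*114 = -2*(-6 - 5) + (47/4)*114 = -2*(-11) + 2679/2 = 22 + 2679/2 = 2723/2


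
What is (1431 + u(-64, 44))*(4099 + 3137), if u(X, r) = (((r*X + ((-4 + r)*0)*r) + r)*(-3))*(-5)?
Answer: -290518164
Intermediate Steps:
u(X, r) = 15*r + 15*X*r (u(X, r) = (((X*r + 0*r) + r)*(-3))*(-5) = (((X*r + 0) + r)*(-3))*(-5) = ((X*r + r)*(-3))*(-5) = ((r + X*r)*(-3))*(-5) = (-3*r - 3*X*r)*(-5) = 15*r + 15*X*r)
(1431 + u(-64, 44))*(4099 + 3137) = (1431 + 15*44*(1 - 64))*(4099 + 3137) = (1431 + 15*44*(-63))*7236 = (1431 - 41580)*7236 = -40149*7236 = -290518164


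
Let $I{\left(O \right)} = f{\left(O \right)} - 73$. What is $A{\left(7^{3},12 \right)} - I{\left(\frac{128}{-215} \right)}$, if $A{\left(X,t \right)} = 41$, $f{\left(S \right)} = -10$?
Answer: $124$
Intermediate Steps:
$I{\left(O \right)} = -83$ ($I{\left(O \right)} = -10 - 73 = -83$)
$A{\left(7^{3},12 \right)} - I{\left(\frac{128}{-215} \right)} = 41 - -83 = 41 + 83 = 124$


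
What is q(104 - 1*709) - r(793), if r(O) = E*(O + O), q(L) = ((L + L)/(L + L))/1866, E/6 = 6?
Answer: -106541135/1866 ≈ -57096.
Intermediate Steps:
E = 36 (E = 6*6 = 36)
q(L) = 1/1866 (q(L) = ((2*L)/((2*L)))*(1/1866) = ((2*L)*(1/(2*L)))*(1/1866) = 1*(1/1866) = 1/1866)
r(O) = 72*O (r(O) = 36*(O + O) = 36*(2*O) = 72*O)
q(104 - 1*709) - r(793) = 1/1866 - 72*793 = 1/1866 - 1*57096 = 1/1866 - 57096 = -106541135/1866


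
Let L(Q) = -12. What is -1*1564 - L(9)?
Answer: -1552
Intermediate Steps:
-1*1564 - L(9) = -1*1564 - 1*(-12) = -1564 + 12 = -1552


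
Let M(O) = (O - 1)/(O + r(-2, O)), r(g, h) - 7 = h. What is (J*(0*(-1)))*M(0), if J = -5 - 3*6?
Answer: 0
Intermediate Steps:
r(g, h) = 7 + h
M(O) = (-1 + O)/(7 + 2*O) (M(O) = (O - 1)/(O + (7 + O)) = (-1 + O)/(7 + 2*O))
J = -23 (J = -5 - 18 = -23)
(J*(0*(-1)))*M(0) = (-0*(-1))*((-1 + 0)/(7 + 2*0)) = (-23*0)*(-1/(7 + 0)) = 0*(-1/7) = 0*((⅐)*(-1)) = 0*(-⅐) = 0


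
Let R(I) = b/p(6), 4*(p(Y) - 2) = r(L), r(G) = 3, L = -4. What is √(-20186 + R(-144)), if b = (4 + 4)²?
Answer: I*√2439690/11 ≈ 142.0*I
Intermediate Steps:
p(Y) = 11/4 (p(Y) = 2 + (¼)*3 = 2 + ¾ = 11/4)
b = 64 (b = 8² = 64)
R(I) = 256/11 (R(I) = 64/(11/4) = 64*(4/11) = 256/11)
√(-20186 + R(-144)) = √(-20186 + 256/11) = √(-221790/11) = I*√2439690/11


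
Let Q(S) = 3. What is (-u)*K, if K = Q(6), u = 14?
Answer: -42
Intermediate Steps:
K = 3
(-u)*K = -1*14*3 = -14*3 = -42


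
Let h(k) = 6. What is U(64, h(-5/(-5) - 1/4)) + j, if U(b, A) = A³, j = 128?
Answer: 344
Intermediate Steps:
U(64, h(-5/(-5) - 1/4)) + j = 6³ + 128 = 216 + 128 = 344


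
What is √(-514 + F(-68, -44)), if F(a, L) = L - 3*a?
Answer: I*√354 ≈ 18.815*I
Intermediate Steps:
√(-514 + F(-68, -44)) = √(-514 + (-44 - 3*(-68))) = √(-514 + (-44 + 204)) = √(-514 + 160) = √(-354) = I*√354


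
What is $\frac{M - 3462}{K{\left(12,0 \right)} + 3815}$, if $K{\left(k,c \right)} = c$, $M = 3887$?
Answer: $\frac{85}{763} \approx 0.1114$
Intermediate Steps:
$\frac{M - 3462}{K{\left(12,0 \right)} + 3815} = \frac{3887 - 3462}{0 + 3815} = \frac{425}{3815} = 425 \cdot \frac{1}{3815} = \frac{85}{763}$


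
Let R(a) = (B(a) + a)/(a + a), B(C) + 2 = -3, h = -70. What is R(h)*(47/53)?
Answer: 705/1484 ≈ 0.47507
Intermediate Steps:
B(C) = -5 (B(C) = -2 - 3 = -5)
R(a) = (-5 + a)/(2*a) (R(a) = (-5 + a)/(a + a) = (-5 + a)/((2*a)) = (-5 + a)*(1/(2*a)) = (-5 + a)/(2*a))
R(h)*(47/53) = ((1/2)*(-5 - 70)/(-70))*(47/53) = ((1/2)*(-1/70)*(-75))*(47*(1/53)) = (15/28)*(47/53) = 705/1484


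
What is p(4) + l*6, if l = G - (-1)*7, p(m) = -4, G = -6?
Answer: 2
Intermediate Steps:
l = 1 (l = -6 - (-1)*7 = -6 - 1*(-7) = -6 + 7 = 1)
p(4) + l*6 = -4 + 1*6 = -4 + 6 = 2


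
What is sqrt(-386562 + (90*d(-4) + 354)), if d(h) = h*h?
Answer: 48*I*sqrt(167) ≈ 620.3*I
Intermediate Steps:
d(h) = h**2
sqrt(-386562 + (90*d(-4) + 354)) = sqrt(-386562 + (90*(-4)**2 + 354)) = sqrt(-386562 + (90*16 + 354)) = sqrt(-386562 + (1440 + 354)) = sqrt(-386562 + 1794) = sqrt(-384768) = 48*I*sqrt(167)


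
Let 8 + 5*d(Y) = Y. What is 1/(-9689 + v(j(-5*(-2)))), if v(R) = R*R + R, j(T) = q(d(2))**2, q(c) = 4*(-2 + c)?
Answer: 625/10823991 ≈ 5.7742e-5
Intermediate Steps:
d(Y) = -8/5 + Y/5
q(c) = -8 + 4*c
j(T) = 4096/25 (j(T) = (-8 + 4*(-8/5 + (1/5)*2))**2 = (-8 + 4*(-8/5 + 2/5))**2 = (-8 + 4*(-6/5))**2 = (-8 - 24/5)**2 = (-64/5)**2 = 4096/25)
v(R) = R + R**2 (v(R) = R**2 + R = R + R**2)
1/(-9689 + v(j(-5*(-2)))) = 1/(-9689 + 4096*(1 + 4096/25)/25) = 1/(-9689 + (4096/25)*(4121/25)) = 1/(-9689 + 16879616/625) = 1/(10823991/625) = 625/10823991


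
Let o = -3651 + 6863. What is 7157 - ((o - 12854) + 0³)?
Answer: 16799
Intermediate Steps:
o = 3212
7157 - ((o - 12854) + 0³) = 7157 - ((3212 - 12854) + 0³) = 7157 - (-9642 + 0) = 7157 - 1*(-9642) = 7157 + 9642 = 16799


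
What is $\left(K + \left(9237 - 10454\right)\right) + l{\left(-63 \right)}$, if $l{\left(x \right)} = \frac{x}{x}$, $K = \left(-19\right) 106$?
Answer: $-3230$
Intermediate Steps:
$K = -2014$
$l{\left(x \right)} = 1$
$\left(K + \left(9237 - 10454\right)\right) + l{\left(-63 \right)} = \left(-2014 + \left(9237 - 10454\right)\right) + 1 = \left(-2014 - 1217\right) + 1 = -3231 + 1 = -3230$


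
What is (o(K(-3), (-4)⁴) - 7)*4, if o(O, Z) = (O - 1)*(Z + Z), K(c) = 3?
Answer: 4068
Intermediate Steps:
o(O, Z) = 2*Z*(-1 + O) (o(O, Z) = (-1 + O)*(2*Z) = 2*Z*(-1 + O))
(o(K(-3), (-4)⁴) - 7)*4 = (2*(-4)⁴*(-1 + 3) - 7)*4 = (2*256*2 - 7)*4 = (1024 - 7)*4 = 1017*4 = 4068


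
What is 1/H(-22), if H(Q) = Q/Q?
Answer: 1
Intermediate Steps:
H(Q) = 1
1/H(-22) = 1/1 = 1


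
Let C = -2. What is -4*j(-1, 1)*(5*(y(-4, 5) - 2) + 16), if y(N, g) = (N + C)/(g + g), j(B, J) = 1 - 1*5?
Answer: 48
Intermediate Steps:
j(B, J) = -4 (j(B, J) = 1 - 5 = -4)
y(N, g) = (-2 + N)/(2*g) (y(N, g) = (N - 2)/(g + g) = (-2 + N)/((2*g)) = (-2 + N)*(1/(2*g)) = (-2 + N)/(2*g))
-4*j(-1, 1)*(5*(y(-4, 5) - 2) + 16) = -(-16)*(5*((1/2)*(-2 - 4)/5 - 2) + 16) = -(-16)*(5*((1/2)*(1/5)*(-6) - 2) + 16) = -(-16)*(5*(-3/5 - 2) + 16) = -(-16)*(5*(-13/5) + 16) = -(-16)*(-13 + 16) = -(-16)*3 = -4*(-12) = 48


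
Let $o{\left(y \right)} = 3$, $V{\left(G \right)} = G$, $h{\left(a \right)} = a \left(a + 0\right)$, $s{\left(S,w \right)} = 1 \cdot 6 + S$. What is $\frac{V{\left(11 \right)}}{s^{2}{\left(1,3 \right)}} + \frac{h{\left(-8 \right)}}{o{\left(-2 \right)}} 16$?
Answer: $\frac{50209}{147} \approx 341.56$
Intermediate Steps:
$s{\left(S,w \right)} = 6 + S$
$h{\left(a \right)} = a^{2}$ ($h{\left(a \right)} = a a = a^{2}$)
$\frac{V{\left(11 \right)}}{s^{2}{\left(1,3 \right)}} + \frac{h{\left(-8 \right)}}{o{\left(-2 \right)}} 16 = \frac{11}{\left(6 + 1\right)^{2}} + \frac{\left(-8\right)^{2}}{3} \cdot 16 = \frac{11}{7^{2}} + 64 \cdot \frac{1}{3} \cdot 16 = \frac{11}{49} + \frac{64}{3} \cdot 16 = 11 \cdot \frac{1}{49} + \frac{1024}{3} = \frac{11}{49} + \frac{1024}{3} = \frac{50209}{147}$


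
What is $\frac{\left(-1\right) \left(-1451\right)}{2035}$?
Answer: $\frac{1451}{2035} \approx 0.71302$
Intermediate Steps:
$\frac{\left(-1\right) \left(-1451\right)}{2035} = 1451 \cdot \frac{1}{2035} = \frac{1451}{2035}$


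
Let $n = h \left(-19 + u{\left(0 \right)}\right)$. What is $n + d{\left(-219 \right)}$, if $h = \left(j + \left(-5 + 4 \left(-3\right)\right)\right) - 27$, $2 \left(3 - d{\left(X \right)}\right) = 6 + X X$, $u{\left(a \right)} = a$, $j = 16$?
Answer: $- \frac{46897}{2} \approx -23449.0$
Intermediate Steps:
$d{\left(X \right)} = - \frac{X^{2}}{2}$ ($d{\left(X \right)} = 3 - \frac{6 + X X}{2} = 3 - \frac{6 + X^{2}}{2} = 3 - \left(3 + \frac{X^{2}}{2}\right) = - \frac{X^{2}}{2}$)
$h = -28$ ($h = \left(16 + \left(-5 + 4 \left(-3\right)\right)\right) - 27 = \left(16 - 17\right) - 27 = -1 - 27 = -28$)
$n = 532$ ($n = - 28 \left(-19 + 0\right) = \left(-28\right) \left(-19\right) = 532$)
$n + d{\left(-219 \right)} = 532 - \frac{\left(-219\right)^{2}}{2} = 532 - \frac{47961}{2} = - \frac{46897}{2}$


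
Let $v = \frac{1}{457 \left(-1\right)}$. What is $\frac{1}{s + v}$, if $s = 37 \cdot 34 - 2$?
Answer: $\frac{457}{573991} \approx 0.00079618$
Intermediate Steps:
$v = - \frac{1}{457}$ ($v = \frac{1}{-457} = - \frac{1}{457} \approx -0.0021882$)
$s = 1256$ ($s = 1258 - 2 = 1256$)
$\frac{1}{s + v} = \frac{1}{1256 - \frac{1}{457}} = \frac{1}{\frac{573991}{457}} = \frac{457}{573991}$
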